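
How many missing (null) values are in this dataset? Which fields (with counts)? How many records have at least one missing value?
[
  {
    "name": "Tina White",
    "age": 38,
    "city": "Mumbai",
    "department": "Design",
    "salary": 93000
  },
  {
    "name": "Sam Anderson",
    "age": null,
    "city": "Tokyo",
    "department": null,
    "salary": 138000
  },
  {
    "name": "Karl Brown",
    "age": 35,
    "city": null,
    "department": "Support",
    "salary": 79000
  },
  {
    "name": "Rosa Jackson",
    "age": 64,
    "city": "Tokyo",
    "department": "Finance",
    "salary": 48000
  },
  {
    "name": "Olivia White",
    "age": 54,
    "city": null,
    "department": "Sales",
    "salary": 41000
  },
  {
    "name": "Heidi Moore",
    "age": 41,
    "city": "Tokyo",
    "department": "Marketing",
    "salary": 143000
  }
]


Checking for missing (null) values in 6 records:

  Tina White: complete
  Sam Anderson: age, department
  Karl Brown: city
  Rosa Jackson: complete
  Olivia White: city
  Heidi Moore: complete

Per field:
  name: 0 missing
  age: 1 missing
  city: 2 missing
  department: 1 missing
  salary: 0 missing

Total missing values: 4
Records with any missing: 3

4 missing values (age: 1, city: 2, department: 1); 3 incomplete records


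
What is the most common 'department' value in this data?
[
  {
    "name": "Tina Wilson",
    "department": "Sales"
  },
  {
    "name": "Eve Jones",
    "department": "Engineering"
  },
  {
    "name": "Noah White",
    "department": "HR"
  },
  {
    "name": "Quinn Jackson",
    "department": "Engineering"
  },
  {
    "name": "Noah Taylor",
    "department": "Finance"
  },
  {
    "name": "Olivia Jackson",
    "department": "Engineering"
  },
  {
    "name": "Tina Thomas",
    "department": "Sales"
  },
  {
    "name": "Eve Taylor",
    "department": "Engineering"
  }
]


Counting 'department' values across 8 records:

  Engineering: 4 ####
  Sales: 2 ##
  HR: 1 #
  Finance: 1 #

Most common: Engineering (4 times)

Engineering (4 times)


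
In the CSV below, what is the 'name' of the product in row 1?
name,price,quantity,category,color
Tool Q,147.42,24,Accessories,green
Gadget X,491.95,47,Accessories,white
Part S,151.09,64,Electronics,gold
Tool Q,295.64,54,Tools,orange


Query: Row 1 ('Tool Q'), column 'name'
Value: Tool Q

Tool Q


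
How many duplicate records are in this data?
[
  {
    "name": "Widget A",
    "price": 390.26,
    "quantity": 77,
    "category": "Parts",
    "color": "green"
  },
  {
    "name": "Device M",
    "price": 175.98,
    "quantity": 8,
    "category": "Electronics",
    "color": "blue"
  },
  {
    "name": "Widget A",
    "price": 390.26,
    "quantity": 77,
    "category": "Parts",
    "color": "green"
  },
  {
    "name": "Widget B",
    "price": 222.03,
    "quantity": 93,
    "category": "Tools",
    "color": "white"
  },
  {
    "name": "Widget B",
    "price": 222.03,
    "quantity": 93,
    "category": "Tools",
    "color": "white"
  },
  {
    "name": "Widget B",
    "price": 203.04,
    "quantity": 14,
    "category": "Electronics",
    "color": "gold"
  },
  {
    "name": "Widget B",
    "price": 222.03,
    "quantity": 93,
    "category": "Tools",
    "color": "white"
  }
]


Checking 7 records for duplicates:

  Row 1: Widget A ($390.26, qty 77)
  Row 2: Device M ($175.98, qty 8)
  Row 3: Widget A ($390.26, qty 77) <-- DUPLICATE
  Row 4: Widget B ($222.03, qty 93)
  Row 5: Widget B ($222.03, qty 93) <-- DUPLICATE
  Row 6: Widget B ($203.04, qty 14)
  Row 7: Widget B ($222.03, qty 93) <-- DUPLICATE

Duplicates found: 3
Unique records: 4

3 duplicates, 4 unique


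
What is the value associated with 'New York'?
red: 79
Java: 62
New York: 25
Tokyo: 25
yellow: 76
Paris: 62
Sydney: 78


Looking up key 'New York'
Value: 25

25


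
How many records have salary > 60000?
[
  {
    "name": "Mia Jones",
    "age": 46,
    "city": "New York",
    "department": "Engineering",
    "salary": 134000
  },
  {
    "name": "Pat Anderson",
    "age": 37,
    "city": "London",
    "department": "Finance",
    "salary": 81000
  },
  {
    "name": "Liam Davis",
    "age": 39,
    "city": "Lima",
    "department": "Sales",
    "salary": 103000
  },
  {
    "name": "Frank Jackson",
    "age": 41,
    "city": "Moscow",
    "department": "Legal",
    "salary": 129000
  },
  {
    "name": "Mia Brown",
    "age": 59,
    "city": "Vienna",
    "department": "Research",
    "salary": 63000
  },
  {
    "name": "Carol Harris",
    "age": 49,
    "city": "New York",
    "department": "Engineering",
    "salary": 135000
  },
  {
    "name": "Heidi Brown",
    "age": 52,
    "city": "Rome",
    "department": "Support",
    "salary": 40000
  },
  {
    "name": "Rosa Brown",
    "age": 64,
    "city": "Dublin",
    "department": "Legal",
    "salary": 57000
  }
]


Data: 8 records
Condition: salary > 60000

Checking each record:
  Mia Jones: 134000 MATCH
  Pat Anderson: 81000 MATCH
  Liam Davis: 103000 MATCH
  Frank Jackson: 129000 MATCH
  Mia Brown: 63000 MATCH
  Carol Harris: 135000 MATCH
  Heidi Brown: 40000
  Rosa Brown: 57000

Count: 6

6


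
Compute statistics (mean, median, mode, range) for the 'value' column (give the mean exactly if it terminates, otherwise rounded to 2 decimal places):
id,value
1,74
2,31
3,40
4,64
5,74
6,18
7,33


Data: [74, 31, 40, 64, 74, 18, 33]
Count: 7
Sum: 334
Mean: 334/7 ≈ 47.71 (rounded to 2 decimal places)
Sorted: [18, 31, 33, 40, 64, 74, 74]
Median: 40.0
Mode: 74 (2 times)
Range: 74 - 18 = 56
Min: 18, Max: 74

mean≈47.71, median=40.0, mode=74, range=56


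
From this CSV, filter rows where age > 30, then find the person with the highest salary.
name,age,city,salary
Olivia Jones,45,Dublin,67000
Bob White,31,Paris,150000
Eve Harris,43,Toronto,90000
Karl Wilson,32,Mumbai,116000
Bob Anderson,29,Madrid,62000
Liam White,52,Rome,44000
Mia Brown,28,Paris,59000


Filter: age > 30
Sort by: salary (descending)

Filtered records (5):
  Bob White, age 31, salary $150000
  Karl Wilson, age 32, salary $116000
  Eve Harris, age 43, salary $90000
  Olivia Jones, age 45, salary $67000
  Liam White, age 52, salary $44000

Highest salary: Bob White ($150000)

Bob White


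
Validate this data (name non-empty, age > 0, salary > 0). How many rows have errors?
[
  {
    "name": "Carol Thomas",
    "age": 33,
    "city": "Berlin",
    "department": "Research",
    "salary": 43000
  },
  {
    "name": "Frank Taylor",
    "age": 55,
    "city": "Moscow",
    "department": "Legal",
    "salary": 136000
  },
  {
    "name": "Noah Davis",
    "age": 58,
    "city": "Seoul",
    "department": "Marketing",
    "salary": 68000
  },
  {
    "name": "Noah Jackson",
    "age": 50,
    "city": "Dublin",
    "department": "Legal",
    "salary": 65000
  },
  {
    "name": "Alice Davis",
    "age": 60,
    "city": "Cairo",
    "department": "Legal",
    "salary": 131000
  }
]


Validating 5 records:
Rules: name non-empty, age > 0, salary > 0

  Row 1 (Carol Thomas): OK
  Row 2 (Frank Taylor): OK
  Row 3 (Noah Davis): OK
  Row 4 (Noah Jackson): OK
  Row 5 (Alice Davis): OK

Total errors: 0

0 errors


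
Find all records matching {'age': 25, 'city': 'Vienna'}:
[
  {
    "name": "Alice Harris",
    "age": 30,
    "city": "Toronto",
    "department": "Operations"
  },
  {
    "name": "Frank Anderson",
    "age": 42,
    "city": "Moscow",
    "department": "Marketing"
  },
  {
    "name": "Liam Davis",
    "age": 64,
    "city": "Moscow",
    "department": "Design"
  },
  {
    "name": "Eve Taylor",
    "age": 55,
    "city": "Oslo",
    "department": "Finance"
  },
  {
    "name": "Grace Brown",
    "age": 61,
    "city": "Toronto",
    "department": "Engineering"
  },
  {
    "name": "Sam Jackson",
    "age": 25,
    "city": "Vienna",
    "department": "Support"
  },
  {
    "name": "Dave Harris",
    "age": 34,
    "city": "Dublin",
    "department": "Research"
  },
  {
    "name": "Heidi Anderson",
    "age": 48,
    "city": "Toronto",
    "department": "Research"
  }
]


Search criteria: {'age': 25, 'city': 'Vienna'}

Checking 8 records:
  Alice Harris: {age: 30, city: Toronto}
  Frank Anderson: {age: 42, city: Moscow}
  Liam Davis: {age: 64, city: Moscow}
  Eve Taylor: {age: 55, city: Oslo}
  Grace Brown: {age: 61, city: Toronto}
  Sam Jackson: {age: 25, city: Vienna} <-- MATCH
  Dave Harris: {age: 34, city: Dublin}
  Heidi Anderson: {age: 48, city: Toronto}

Matches: ["Sam Jackson"]

["Sam Jackson"]


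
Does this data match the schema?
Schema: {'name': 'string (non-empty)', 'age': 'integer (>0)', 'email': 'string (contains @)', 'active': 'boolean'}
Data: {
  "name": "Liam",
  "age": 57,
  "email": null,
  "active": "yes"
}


Validating each field against schema:
  name: OK (non-empty string)
  age: OK (positive integer)
  email: FAIL (null is not a string)
  active: FAIL ("yes" is not a boolean)

Result: INVALID (2 errors: email, active)

INVALID (2 errors: email, active)


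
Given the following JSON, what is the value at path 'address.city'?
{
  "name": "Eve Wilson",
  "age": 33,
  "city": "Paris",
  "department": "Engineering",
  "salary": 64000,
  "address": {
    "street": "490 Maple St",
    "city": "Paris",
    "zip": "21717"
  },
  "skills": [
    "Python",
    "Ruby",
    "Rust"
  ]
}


Query: address.city
Path: address -> city
Value: Paris

Paris


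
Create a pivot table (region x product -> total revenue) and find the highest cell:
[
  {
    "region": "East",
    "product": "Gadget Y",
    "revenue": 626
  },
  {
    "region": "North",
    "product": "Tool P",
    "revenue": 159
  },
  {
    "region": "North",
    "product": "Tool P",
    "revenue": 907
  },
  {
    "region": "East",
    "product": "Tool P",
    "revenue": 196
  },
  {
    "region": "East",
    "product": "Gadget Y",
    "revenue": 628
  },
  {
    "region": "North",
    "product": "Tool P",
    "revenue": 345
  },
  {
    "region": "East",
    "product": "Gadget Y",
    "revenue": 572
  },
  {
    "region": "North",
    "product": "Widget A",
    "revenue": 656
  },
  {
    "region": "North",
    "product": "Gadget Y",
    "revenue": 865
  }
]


Pivot: region (rows) x product (columns) -> total revenue

     Gadget Y      Tool P        Widget A    
East          1826           196             0  
North          865          1411           656  

Highest: East / Gadget Y = $1826

East / Gadget Y = $1826


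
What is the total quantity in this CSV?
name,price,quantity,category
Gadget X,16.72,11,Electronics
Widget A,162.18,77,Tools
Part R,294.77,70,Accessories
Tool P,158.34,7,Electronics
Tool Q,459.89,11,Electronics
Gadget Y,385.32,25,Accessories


Computing total quantity:
Values: [11, 77, 70, 7, 11, 25]
Sum = 201

201


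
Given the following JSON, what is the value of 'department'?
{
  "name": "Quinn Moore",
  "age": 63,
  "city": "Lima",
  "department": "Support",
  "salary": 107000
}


Looking up field 'department'
Value: Support

Support


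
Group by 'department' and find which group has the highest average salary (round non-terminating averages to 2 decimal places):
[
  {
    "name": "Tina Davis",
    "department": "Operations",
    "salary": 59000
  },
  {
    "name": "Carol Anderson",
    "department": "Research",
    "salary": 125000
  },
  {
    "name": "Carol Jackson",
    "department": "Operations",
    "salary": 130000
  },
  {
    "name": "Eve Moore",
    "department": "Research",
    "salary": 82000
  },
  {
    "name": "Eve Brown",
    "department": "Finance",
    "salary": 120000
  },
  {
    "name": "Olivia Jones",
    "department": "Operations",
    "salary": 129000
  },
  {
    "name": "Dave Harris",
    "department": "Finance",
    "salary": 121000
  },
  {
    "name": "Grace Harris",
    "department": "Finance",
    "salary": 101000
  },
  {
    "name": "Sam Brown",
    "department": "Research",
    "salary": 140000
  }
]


Group by: department

Groups:
  Finance: 3 people, avg salary = 342000/3 = $114000
  Operations: 3 people, avg salary = 318000/3 = $106000
  Research: 3 people, avg salary = 347000/3 ≈ $115666.67

Highest average salary: Research (≈$115666.67)

Research (≈$115666.67)


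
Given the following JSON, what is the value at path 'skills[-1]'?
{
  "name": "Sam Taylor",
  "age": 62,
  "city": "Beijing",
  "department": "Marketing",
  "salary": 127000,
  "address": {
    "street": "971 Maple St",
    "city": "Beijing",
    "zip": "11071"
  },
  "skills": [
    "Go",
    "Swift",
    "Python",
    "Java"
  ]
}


Query: skills[-1]
Path: skills -> last element
Value: Java

Java


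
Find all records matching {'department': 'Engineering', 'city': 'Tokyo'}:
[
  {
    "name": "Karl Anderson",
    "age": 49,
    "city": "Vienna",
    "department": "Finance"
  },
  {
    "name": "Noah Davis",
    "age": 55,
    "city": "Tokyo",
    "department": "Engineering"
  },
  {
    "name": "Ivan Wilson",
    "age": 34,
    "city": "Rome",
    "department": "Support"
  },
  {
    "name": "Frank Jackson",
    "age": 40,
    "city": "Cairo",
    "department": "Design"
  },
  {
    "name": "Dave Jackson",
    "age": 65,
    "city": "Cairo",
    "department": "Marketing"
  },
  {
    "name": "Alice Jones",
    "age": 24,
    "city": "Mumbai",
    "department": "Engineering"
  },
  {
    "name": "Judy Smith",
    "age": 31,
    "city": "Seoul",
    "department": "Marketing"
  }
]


Search criteria: {'department': 'Engineering', 'city': 'Tokyo'}

Checking 7 records:
  Karl Anderson: {department: Finance, city: Vienna}
  Noah Davis: {department: Engineering, city: Tokyo} <-- MATCH
  Ivan Wilson: {department: Support, city: Rome}
  Frank Jackson: {department: Design, city: Cairo}
  Dave Jackson: {department: Marketing, city: Cairo}
  Alice Jones: {department: Engineering, city: Mumbai}
  Judy Smith: {department: Marketing, city: Seoul}

Matches: ["Noah Davis"]

["Noah Davis"]


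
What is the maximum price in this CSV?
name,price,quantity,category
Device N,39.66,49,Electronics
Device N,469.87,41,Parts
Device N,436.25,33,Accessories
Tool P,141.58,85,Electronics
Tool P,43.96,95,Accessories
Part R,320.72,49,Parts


Computing maximum price:
Values: [39.66, 469.87, 436.25, 141.58, 43.96, 320.72]
Max = 469.87

469.87


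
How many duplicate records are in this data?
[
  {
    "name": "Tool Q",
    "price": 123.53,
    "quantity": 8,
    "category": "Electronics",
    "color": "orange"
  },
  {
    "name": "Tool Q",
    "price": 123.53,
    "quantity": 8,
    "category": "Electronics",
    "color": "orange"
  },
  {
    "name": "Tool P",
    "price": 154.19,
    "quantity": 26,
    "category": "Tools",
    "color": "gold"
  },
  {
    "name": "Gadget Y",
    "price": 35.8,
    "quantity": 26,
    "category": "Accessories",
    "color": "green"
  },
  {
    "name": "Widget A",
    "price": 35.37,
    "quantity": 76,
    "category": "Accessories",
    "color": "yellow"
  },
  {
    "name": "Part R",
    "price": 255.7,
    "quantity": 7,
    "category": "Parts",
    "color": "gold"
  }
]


Checking 6 records for duplicates:

  Row 1: Tool Q ($123.53, qty 8)
  Row 2: Tool Q ($123.53, qty 8) <-- DUPLICATE
  Row 3: Tool P ($154.19, qty 26)
  Row 4: Gadget Y ($35.8, qty 26)
  Row 5: Widget A ($35.37, qty 76)
  Row 6: Part R ($255.7, qty 7)

Duplicates found: 1
Unique records: 5

1 duplicates, 5 unique


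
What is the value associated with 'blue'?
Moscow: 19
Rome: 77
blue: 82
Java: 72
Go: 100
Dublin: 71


Looking up key 'blue'
Value: 82

82


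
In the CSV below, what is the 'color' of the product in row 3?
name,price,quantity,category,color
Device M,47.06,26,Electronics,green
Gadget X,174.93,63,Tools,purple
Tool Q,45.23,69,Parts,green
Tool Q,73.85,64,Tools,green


Query: Row 3 ('Tool Q'), column 'color'
Value: green

green


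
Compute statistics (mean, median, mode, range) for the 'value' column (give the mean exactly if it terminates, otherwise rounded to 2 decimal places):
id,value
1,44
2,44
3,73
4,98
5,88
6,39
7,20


Data: [44, 44, 73, 98, 88, 39, 20]
Count: 7
Sum: 406
Mean: 406/7 = 58
Sorted: [20, 39, 44, 44, 73, 88, 98]
Median: 44.0
Mode: 44 (2 times)
Range: 98 - 20 = 78
Min: 20, Max: 98

mean=58, median=44.0, mode=44, range=78


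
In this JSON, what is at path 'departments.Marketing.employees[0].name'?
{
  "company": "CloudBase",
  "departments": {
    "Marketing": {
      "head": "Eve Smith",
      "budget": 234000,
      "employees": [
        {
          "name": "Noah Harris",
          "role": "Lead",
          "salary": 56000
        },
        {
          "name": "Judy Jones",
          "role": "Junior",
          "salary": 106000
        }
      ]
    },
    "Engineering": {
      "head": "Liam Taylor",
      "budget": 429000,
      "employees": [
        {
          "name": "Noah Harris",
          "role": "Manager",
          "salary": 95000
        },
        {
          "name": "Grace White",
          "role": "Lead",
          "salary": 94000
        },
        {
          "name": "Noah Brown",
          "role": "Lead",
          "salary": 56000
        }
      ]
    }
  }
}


Path: departments.Marketing.employees[0].name

Navigate:
  -> departments
  -> Marketing
  -> employees[0].name = 'Noah Harris'

Noah Harris


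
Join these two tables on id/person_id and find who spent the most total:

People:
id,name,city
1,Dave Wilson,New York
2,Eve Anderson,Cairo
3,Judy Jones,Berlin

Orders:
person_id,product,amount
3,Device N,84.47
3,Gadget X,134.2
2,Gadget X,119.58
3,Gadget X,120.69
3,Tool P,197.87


Join on: people.id = orders.person_id

Joined rows:
  Judy Jones (Berlin) bought Device N for $84.47
  Judy Jones (Berlin) bought Gadget X for $134.2
  Eve Anderson (Cairo) bought Gadget X for $119.58
  Judy Jones (Berlin) bought Gadget X for $120.69
  Judy Jones (Berlin) bought Tool P for $197.87

Total per person:
  Judy Jones: $537.23
  Eve Anderson: $119.58

Top spender: Judy Jones ($537.23)

Judy Jones ($537.23)


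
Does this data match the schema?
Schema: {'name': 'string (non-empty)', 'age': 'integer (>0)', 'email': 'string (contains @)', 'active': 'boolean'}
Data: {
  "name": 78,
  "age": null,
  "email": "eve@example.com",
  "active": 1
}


Validating each field against schema:
  name: FAIL (78 is not a string)
  age: FAIL (null is not an integer)
  email: OK (string with @)
  active: FAIL (1 is not a boolean)

Result: INVALID (3 errors: name, age, active)

INVALID (3 errors: name, age, active)


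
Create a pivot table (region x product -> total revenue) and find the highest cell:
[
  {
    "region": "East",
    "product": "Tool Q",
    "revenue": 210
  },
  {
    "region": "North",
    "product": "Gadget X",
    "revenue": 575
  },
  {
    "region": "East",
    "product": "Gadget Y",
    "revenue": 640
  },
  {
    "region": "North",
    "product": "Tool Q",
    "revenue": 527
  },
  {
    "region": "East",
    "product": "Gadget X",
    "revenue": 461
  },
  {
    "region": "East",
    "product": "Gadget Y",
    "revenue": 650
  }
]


Pivot: region (rows) x product (columns) -> total revenue

     Gadget X      Gadget Y      Tool Q      
East           461          1290           210  
North          575             0           527  

Highest: East / Gadget Y = $1290

East / Gadget Y = $1290


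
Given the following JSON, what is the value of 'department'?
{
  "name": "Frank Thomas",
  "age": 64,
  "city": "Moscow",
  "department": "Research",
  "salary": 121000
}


Looking up field 'department'
Value: Research

Research


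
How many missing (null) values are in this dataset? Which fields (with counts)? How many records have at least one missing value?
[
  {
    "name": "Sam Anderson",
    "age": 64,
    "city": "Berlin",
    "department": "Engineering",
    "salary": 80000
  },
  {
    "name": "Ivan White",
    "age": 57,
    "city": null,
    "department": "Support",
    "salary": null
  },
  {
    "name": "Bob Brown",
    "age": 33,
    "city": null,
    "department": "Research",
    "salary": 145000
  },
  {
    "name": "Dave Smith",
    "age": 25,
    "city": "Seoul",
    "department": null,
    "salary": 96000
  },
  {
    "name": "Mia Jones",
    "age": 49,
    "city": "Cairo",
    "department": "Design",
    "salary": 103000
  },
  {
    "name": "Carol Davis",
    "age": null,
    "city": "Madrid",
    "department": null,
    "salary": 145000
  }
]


Checking for missing (null) values in 6 records:

  Sam Anderson: complete
  Ivan White: city, salary
  Bob Brown: city
  Dave Smith: department
  Mia Jones: complete
  Carol Davis: age, department

Per field:
  name: 0 missing
  age: 1 missing
  city: 2 missing
  department: 2 missing
  salary: 1 missing

Total missing values: 6
Records with any missing: 4

6 missing values (age: 1, city: 2, department: 2, salary: 1); 4 incomplete records


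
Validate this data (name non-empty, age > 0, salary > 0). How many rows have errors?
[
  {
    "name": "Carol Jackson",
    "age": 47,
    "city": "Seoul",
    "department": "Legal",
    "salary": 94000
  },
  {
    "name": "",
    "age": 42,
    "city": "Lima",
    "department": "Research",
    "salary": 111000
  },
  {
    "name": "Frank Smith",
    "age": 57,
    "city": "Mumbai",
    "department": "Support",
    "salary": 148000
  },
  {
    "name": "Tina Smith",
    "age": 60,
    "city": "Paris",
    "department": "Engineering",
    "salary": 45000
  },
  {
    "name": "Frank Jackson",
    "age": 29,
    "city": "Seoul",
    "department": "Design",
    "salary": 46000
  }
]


Validating 5 records:
Rules: name non-empty, age > 0, salary > 0

  Row 1 (Carol Jackson): OK
  Row 2 (???): empty name
  Row 3 (Frank Smith): OK
  Row 4 (Tina Smith): OK
  Row 5 (Frank Jackson): OK

Total errors: 1

1 errors


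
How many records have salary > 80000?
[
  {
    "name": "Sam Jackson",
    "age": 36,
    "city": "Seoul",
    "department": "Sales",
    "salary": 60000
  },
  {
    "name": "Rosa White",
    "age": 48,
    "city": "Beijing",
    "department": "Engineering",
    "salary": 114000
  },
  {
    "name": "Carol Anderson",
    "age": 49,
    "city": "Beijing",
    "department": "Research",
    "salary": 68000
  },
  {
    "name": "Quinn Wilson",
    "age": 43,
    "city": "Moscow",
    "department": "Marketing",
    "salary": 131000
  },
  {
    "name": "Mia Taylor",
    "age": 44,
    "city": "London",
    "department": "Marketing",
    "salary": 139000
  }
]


Data: 5 records
Condition: salary > 80000

Checking each record:
  Sam Jackson: 60000
  Rosa White: 114000 MATCH
  Carol Anderson: 68000
  Quinn Wilson: 131000 MATCH
  Mia Taylor: 139000 MATCH

Count: 3

3


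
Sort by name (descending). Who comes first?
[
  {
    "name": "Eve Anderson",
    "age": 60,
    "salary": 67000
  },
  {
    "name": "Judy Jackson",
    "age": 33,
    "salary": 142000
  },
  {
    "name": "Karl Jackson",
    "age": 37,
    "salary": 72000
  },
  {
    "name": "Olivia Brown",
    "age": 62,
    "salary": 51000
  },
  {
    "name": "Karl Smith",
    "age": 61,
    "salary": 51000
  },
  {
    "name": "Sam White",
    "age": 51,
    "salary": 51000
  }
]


Sort by: name (descending)

Sorted order:
  1. Sam White (name = Sam White)
  2. Olivia Brown (name = Olivia Brown)
  3. Karl Smith (name = Karl Smith)
  4. Karl Jackson (name = Karl Jackson)
  5. Judy Jackson (name = Judy Jackson)
  6. Eve Anderson (name = Eve Anderson)

First: Sam White

Sam White


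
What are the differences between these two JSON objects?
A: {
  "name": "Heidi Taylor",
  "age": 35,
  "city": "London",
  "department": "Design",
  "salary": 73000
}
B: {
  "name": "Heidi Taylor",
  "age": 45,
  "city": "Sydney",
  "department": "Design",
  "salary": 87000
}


Comparing each field (in key order):
  name: same
  age: DIFFERENT
  city: DIFFERENT
  department: same
  salary: DIFFERENT
Differences:
  age: 35 -> 45
  city: London -> Sydney
  salary: 73000 -> 87000

3 field(s) changed

3 changes: age, city, salary


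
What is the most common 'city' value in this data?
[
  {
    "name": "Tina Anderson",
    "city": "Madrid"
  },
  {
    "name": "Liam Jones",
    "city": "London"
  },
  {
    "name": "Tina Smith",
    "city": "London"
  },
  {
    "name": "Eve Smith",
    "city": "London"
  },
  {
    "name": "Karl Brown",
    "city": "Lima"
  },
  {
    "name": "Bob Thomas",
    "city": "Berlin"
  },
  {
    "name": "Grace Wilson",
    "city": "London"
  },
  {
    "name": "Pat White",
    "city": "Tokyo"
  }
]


Counting 'city' values across 8 records:

  London: 4 ####
  Madrid: 1 #
  Lima: 1 #
  Berlin: 1 #
  Tokyo: 1 #

Most common: London (4 times)

London (4 times)


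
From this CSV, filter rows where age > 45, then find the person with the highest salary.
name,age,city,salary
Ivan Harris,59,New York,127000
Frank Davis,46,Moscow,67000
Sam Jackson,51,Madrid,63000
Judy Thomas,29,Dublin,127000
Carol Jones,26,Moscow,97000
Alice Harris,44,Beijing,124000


Filter: age > 45
Sort by: salary (descending)

Filtered records (3):
  Ivan Harris, age 59, salary $127000
  Frank Davis, age 46, salary $67000
  Sam Jackson, age 51, salary $63000

Highest salary: Ivan Harris ($127000)

Ivan Harris


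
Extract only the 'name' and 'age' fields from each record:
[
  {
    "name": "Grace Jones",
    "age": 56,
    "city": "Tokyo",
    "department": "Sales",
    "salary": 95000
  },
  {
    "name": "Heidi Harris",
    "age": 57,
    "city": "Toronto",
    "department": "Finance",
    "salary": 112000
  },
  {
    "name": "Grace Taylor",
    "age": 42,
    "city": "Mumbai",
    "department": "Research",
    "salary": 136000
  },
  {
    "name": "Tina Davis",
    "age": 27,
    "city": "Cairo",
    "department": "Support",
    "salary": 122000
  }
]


Original: 4 records with fields: name, age, city, department, salary
Keep: ['name', 'age']
Drop: ['city', 'department', 'salary']
Result: 4 records, 2 fields each

[
  {
    "name": "Grace Jones",
    "age": 56
  },
  {
    "name": "Heidi Harris",
    "age": 57
  },
  {
    "name": "Grace Taylor",
    "age": 42
  },
  {
    "name": "Tina Davis",
    "age": 27
  }
]


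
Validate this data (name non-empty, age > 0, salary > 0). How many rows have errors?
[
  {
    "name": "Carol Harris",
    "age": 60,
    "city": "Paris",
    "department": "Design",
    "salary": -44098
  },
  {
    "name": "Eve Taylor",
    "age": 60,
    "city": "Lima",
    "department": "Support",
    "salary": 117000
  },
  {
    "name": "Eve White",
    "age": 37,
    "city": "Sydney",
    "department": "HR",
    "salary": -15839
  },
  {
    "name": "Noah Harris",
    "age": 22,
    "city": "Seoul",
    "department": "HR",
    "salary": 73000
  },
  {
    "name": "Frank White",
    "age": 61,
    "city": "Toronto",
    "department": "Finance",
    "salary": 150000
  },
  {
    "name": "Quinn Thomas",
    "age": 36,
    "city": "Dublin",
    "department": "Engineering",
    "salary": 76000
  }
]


Validating 6 records:
Rules: name non-empty, age > 0, salary > 0

  Row 1 (Carol Harris): negative salary: -44098
  Row 2 (Eve Taylor): OK
  Row 3 (Eve White): negative salary: -15839
  Row 4 (Noah Harris): OK
  Row 5 (Frank White): OK
  Row 6 (Quinn Thomas): OK

Total errors: 2

2 errors


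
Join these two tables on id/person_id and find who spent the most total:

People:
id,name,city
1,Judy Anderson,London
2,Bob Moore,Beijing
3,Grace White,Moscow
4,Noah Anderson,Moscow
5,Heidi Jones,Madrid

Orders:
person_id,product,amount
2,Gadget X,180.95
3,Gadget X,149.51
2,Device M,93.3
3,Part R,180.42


Join on: people.id = orders.person_id

Joined rows:
  Bob Moore (Beijing) bought Gadget X for $180.95
  Grace White (Moscow) bought Gadget X for $149.51
  Bob Moore (Beijing) bought Device M for $93.3
  Grace White (Moscow) bought Part R for $180.42

Total per person:
  Grace White: $329.93
  Bob Moore: $274.25

Top spender: Grace White ($329.93)

Grace White ($329.93)


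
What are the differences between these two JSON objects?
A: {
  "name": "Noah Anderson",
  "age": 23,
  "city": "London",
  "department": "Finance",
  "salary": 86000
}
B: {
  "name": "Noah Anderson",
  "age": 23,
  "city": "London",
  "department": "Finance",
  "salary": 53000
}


Comparing each field (in key order):
  name: same
  age: same
  city: same
  department: same
  salary: DIFFERENT
Differences:
  salary: 86000 -> 53000

1 field(s) changed

1 change: salary


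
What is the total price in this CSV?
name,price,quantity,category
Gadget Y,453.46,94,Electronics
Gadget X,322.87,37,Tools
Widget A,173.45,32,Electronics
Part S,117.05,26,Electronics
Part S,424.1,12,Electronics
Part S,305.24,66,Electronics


Computing total price:
Values: [453.46, 322.87, 173.45, 117.05, 424.1, 305.24]
Sum = 1796.17

1796.17


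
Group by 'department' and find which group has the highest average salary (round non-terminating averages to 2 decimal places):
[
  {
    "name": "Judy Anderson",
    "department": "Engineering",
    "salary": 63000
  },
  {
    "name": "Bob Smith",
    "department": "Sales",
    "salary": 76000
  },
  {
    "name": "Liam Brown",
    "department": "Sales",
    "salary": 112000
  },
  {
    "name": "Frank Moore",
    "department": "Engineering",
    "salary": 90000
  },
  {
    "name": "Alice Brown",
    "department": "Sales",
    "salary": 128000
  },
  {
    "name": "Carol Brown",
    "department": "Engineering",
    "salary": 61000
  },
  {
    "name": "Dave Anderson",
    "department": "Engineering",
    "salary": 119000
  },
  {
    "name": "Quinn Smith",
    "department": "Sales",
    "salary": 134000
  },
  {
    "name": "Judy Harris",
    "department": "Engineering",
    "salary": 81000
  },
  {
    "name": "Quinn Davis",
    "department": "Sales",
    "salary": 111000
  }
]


Group by: department

Groups:
  Engineering: 5 people, avg salary = 414000/5 = $82800
  Sales: 5 people, avg salary = 561000/5 = $112200

Highest average salary: Sales ($112200)

Sales ($112200)


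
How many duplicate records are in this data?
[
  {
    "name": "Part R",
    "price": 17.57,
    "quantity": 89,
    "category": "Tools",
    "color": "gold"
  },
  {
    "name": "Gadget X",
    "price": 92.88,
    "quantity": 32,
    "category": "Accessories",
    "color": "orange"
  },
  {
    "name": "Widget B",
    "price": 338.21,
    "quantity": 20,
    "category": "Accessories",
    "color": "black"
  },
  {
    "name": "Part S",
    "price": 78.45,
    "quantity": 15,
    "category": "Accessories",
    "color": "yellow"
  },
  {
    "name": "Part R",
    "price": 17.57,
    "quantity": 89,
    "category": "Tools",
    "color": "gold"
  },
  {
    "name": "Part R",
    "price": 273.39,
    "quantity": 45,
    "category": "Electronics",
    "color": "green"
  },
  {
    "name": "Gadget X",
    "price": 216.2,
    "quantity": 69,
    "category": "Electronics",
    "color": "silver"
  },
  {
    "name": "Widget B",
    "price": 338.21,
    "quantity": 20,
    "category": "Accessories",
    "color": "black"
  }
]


Checking 8 records for duplicates:

  Row 1: Part R ($17.57, qty 89)
  Row 2: Gadget X ($92.88, qty 32)
  Row 3: Widget B ($338.21, qty 20)
  Row 4: Part S ($78.45, qty 15)
  Row 5: Part R ($17.57, qty 89) <-- DUPLICATE
  Row 6: Part R ($273.39, qty 45)
  Row 7: Gadget X ($216.2, qty 69)
  Row 8: Widget B ($338.21, qty 20) <-- DUPLICATE

Duplicates found: 2
Unique records: 6

2 duplicates, 6 unique


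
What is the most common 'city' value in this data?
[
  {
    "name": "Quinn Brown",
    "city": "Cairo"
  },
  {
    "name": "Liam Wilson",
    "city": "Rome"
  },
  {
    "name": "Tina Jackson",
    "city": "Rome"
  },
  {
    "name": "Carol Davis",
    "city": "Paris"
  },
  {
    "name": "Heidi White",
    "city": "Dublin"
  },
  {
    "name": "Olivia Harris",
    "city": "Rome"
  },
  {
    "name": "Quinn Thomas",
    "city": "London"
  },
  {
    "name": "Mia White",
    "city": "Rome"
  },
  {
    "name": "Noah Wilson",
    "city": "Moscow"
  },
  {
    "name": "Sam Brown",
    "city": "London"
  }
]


Counting 'city' values across 10 records:

  Rome: 4 ####
  London: 2 ##
  Cairo: 1 #
  Paris: 1 #
  Dublin: 1 #
  Moscow: 1 #

Most common: Rome (4 times)

Rome (4 times)


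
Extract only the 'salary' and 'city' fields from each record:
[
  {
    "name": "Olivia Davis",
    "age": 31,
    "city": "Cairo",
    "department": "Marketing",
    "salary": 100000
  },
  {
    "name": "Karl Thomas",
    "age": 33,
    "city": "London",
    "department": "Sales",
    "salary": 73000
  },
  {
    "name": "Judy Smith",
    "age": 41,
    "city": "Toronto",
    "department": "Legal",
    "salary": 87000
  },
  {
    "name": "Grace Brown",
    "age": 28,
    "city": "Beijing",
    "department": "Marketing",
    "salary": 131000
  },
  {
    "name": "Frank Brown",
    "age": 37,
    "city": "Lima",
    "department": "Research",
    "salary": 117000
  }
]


Original: 5 records with fields: name, age, city, department, salary
Keep: ['salary', 'city']
Drop: ['name', 'age', 'department']
Result: 5 records, 2 fields each

[
  {
    "salary": 100000,
    "city": "Cairo"
  },
  {
    "salary": 73000,
    "city": "London"
  },
  {
    "salary": 87000,
    "city": "Toronto"
  },
  {
    "salary": 131000,
    "city": "Beijing"
  },
  {
    "salary": 117000,
    "city": "Lima"
  }
]


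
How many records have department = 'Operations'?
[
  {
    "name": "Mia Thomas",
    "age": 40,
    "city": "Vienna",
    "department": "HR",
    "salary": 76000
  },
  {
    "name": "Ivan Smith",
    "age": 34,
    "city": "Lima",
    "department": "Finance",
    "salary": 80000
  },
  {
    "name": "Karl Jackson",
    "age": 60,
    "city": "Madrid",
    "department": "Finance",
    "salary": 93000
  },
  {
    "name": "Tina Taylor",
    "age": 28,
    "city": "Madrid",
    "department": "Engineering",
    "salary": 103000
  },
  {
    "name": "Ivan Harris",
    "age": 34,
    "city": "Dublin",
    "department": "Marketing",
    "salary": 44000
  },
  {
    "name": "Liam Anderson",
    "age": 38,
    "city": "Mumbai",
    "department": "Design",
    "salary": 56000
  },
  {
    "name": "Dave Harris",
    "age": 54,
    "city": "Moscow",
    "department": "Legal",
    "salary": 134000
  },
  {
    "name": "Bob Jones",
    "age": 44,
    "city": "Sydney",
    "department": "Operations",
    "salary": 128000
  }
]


Data: 8 records
Condition: department = 'Operations'

Checking each record:
  Mia Thomas: HR
  Ivan Smith: Finance
  Karl Jackson: Finance
  Tina Taylor: Engineering
  Ivan Harris: Marketing
  Liam Anderson: Design
  Dave Harris: Legal
  Bob Jones: Operations MATCH

Count: 1

1


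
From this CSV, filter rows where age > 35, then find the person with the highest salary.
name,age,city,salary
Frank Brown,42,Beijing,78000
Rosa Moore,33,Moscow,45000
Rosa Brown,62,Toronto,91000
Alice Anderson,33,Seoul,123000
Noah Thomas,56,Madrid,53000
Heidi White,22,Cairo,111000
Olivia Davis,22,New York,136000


Filter: age > 35
Sort by: salary (descending)

Filtered records (3):
  Rosa Brown, age 62, salary $91000
  Frank Brown, age 42, salary $78000
  Noah Thomas, age 56, salary $53000

Highest salary: Rosa Brown ($91000)

Rosa Brown


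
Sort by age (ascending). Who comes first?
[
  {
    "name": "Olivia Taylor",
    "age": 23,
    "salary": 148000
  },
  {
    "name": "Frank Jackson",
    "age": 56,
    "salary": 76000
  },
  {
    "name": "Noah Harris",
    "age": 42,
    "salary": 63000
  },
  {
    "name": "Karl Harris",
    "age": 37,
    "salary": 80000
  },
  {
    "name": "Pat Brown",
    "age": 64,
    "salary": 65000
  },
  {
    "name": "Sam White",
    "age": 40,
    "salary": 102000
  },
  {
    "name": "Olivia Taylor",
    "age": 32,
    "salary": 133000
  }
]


Sort by: age (ascending)

Sorted order:
  1. Olivia Taylor (age = 23)
  2. Olivia Taylor (age = 32)
  3. Karl Harris (age = 37)
  4. Sam White (age = 40)
  5. Noah Harris (age = 42)
  6. Frank Jackson (age = 56)
  7. Pat Brown (age = 64)

First: Olivia Taylor

Olivia Taylor


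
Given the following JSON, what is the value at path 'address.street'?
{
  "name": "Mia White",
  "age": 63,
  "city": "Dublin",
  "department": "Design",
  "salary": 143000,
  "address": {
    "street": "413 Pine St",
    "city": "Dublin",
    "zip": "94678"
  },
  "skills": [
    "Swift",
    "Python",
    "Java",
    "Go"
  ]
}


Query: address.street
Path: address -> street
Value: 413 Pine St

413 Pine St


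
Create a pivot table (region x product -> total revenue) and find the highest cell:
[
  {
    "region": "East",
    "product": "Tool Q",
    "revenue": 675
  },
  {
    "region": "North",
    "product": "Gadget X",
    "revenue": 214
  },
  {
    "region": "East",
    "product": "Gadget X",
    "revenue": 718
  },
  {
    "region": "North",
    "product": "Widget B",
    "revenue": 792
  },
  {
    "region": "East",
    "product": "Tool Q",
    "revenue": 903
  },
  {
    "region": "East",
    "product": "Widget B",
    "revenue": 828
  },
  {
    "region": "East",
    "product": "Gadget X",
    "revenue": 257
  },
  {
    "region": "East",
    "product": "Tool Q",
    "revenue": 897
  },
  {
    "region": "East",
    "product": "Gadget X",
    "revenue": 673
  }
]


Pivot: region (rows) x product (columns) -> total revenue

     Gadget X      Tool Q        Widget B    
East          1648          2475           828  
North          214             0           792  

Highest: East / Tool Q = $2475

East / Tool Q = $2475


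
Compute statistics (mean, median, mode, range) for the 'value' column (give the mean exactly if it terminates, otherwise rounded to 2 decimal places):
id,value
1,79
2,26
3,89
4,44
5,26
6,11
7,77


Data: [79, 26, 89, 44, 26, 11, 77]
Count: 7
Sum: 352
Mean: 352/7 ≈ 50.29 (rounded to 2 decimal places)
Sorted: [11, 26, 26, 44, 77, 79, 89]
Median: 44.0
Mode: 26 (2 times)
Range: 89 - 11 = 78
Min: 11, Max: 89

mean≈50.29, median=44.0, mode=26, range=78


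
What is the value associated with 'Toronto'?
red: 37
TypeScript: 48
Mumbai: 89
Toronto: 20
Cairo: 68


Looking up key 'Toronto'
Value: 20

20


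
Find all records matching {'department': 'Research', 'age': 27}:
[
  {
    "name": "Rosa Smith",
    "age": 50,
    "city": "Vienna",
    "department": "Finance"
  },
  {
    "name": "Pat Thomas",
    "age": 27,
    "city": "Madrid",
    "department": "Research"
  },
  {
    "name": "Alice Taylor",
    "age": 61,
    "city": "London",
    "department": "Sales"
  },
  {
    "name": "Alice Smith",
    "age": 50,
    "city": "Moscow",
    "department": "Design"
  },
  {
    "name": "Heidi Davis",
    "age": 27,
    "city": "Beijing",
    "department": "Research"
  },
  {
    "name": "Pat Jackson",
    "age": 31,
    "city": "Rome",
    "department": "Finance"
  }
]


Search criteria: {'department': 'Research', 'age': 27}

Checking 6 records:
  Rosa Smith: {department: Finance, age: 50}
  Pat Thomas: {department: Research, age: 27} <-- MATCH
  Alice Taylor: {department: Sales, age: 61}
  Alice Smith: {department: Design, age: 50}
  Heidi Davis: {department: Research, age: 27} <-- MATCH
  Pat Jackson: {department: Finance, age: 31}

Matches: ["Pat Thomas", "Heidi Davis"]

["Pat Thomas", "Heidi Davis"]


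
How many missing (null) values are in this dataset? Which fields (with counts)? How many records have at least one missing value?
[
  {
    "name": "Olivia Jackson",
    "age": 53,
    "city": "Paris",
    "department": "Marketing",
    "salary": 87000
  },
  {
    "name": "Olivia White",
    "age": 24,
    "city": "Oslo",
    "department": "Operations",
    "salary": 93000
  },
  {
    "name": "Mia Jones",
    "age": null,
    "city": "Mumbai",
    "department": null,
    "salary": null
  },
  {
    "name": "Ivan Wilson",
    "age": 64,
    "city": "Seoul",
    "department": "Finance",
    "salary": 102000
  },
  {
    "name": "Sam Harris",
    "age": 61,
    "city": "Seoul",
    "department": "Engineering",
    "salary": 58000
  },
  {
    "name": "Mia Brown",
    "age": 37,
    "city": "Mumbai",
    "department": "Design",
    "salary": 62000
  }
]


Checking for missing (null) values in 6 records:

  Olivia Jackson: complete
  Olivia White: complete
  Mia Jones: age, department, salary
  Ivan Wilson: complete
  Sam Harris: complete
  Mia Brown: complete

Per field:
  name: 0 missing
  age: 1 missing
  city: 0 missing
  department: 1 missing
  salary: 1 missing

Total missing values: 3
Records with any missing: 1

3 missing values (age: 1, department: 1, salary: 1); 1 incomplete records
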